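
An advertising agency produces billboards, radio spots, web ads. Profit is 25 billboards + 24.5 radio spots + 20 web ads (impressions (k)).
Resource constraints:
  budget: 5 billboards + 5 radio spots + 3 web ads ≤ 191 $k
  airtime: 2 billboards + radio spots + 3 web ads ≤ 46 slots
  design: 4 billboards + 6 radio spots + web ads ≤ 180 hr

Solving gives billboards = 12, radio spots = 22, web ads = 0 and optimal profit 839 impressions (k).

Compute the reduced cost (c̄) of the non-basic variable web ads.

-2.5

Binding: airtime and design. Non-binding: budget (21 unused).
Slack constraints have shadow price 0 (complementary slackness).
The binding rows give the dual system: 2·y_airtime + 4·y_design = 25 and 1·y_airtime + 6·y_design = 24.5.
Solving: y_airtime = 6.5, y_design = 3.
Reduced cost of web ads: c₃ − yᵀa₃ = 20 − (6.5·3 + 3·1) = 20 − 22.5 = -2.5.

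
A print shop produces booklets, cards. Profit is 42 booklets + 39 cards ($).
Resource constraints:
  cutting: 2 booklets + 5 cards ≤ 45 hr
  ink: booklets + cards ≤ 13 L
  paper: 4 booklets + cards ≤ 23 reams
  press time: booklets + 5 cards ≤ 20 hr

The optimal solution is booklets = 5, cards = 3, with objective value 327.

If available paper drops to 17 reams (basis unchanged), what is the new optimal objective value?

Binding: paper and press time. Non-binding: cutting (20 unused), ink (5 unused).
By complementary slackness, y = 0 for the non-binding constraints.
Dual feasibility on the basic columns requires 4·y_paper + 1·y_press time = 42, 1·y_paper + 5·y_press time = 39.
→ y_paper = 9 and y_press time = 6.
Δz = y_paper·Δb = 9 × (-6) = -54, so new z* = 327 − 54 = 273.

273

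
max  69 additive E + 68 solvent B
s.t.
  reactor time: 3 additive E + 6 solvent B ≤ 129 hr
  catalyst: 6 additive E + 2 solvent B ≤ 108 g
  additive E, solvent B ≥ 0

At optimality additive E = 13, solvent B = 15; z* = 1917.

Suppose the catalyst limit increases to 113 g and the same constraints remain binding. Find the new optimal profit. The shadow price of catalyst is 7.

Δb = 5, so new z* = 1917 + (7)·(5) = 1917 + 35 = 1952.

1952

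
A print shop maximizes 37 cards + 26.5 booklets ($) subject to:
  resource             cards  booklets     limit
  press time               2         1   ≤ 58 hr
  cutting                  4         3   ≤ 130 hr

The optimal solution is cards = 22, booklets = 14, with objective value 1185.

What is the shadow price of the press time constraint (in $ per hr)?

At the optimum: press time uses 58 of 58 (binding); cutting uses 130 of 130 (binding).
The binding rows give the dual system: 2·y_press time + 4·y_cutting = 37 and 1·y_press time + 3·y_cutting = 26.5.
This yields shadow prices y_press time = 2.5, y_cutting = 8.
Shadow price of press time = 2.5.

2.5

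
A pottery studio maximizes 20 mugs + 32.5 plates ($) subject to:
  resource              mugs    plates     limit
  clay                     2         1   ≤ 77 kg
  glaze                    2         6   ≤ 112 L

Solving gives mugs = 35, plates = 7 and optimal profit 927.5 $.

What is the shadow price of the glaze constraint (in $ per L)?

4.5

Both clay and glaze are binding at x*.
The binding rows give the dual system: 2·y_clay + 2·y_glaze = 20 and 1·y_clay + 6·y_glaze = 32.5.
→ y_clay = 5.5 and y_glaze = 4.5.
Shadow price of glaze = 4.5.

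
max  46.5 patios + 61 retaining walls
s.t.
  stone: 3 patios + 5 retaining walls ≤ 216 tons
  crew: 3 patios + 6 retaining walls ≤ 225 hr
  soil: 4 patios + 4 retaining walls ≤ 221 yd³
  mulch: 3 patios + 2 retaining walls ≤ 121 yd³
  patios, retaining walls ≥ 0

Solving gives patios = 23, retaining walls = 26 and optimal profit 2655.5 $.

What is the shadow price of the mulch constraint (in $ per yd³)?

Check each constraint at x*: stone 199/216 (slack 17); crew 225/225 (tight); soil 196/221 (slack 25); mulch 121/121 (tight).
Slack constraints have shadow price 0 (complementary slackness).
From A_Bᵀ y = c: 3·y_crew + 3·y_mulch = 46.5; 6·y_crew + 2·y_mulch = 61.
→ y_crew = 7.5 and y_mulch = 8.
Shadow price of mulch = 8.

8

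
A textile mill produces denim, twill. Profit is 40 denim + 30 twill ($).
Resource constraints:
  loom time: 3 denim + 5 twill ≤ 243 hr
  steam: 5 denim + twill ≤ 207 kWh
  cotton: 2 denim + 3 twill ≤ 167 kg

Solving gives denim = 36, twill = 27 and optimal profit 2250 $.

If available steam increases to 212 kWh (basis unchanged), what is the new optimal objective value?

Check each constraint at x*: loom time 243/243 (tight); steam 207/207 (tight); cotton 153/167 (slack 14).
By complementary slackness, y = 0 for the non-binding constraint.
The binding rows give the dual system: 3·y_loom time + 5·y_steam = 40 and 5·y_loom time + 1·y_steam = 30.
This yields shadow prices y_loom time = 5, y_steam = 5.
Δz = y_steam·Δb = 5 × (5) = 25, so new z* = 2250 + 25 = 2275.

2275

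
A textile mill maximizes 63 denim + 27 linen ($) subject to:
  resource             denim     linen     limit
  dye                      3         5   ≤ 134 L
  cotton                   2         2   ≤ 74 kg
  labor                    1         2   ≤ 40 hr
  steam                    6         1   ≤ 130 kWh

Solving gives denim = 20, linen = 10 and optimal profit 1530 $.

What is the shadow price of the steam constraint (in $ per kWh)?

Binding: labor and steam. Non-binding: dye (24 unused), cotton (14 unused).
Slack constraints have shadow price 0 (complementary slackness).
The binding rows give the dual system: 1·y_labor + 6·y_steam = 63 and 2·y_labor + 1·y_steam = 27.
→ y_labor = 9 and y_steam = 9.
Shadow price of steam = 9.

9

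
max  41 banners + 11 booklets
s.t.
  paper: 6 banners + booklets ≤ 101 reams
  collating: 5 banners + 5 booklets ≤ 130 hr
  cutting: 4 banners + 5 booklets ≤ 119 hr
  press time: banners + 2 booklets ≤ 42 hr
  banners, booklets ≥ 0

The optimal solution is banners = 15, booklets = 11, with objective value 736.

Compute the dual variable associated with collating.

At the optimum: paper uses 101 of 101 (binding); collating uses 130 of 130 (binding); cutting uses 115 of 119 (slack = 4); press time uses 37 of 42 (slack = 5).
Slack constraints have shadow price 0 (complementary slackness).
Dual feasibility on the basic columns requires 6·y_paper + 5·y_collating = 41, 1·y_paper + 5·y_collating = 11.
This yields shadow prices y_paper = 6, y_collating = 1.
Shadow price of collating = 1.

1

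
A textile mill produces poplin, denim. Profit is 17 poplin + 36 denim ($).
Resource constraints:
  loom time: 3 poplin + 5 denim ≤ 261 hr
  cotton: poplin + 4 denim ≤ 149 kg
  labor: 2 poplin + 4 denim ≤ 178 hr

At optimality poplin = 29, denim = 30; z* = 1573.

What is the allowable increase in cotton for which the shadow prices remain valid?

Binding constraints: cotton, labor. The basis is B = [[1,4],[2,4]] with det -4.
Per unit increase in cotton, x* moves by d = (-1, 0.5).
The basis stays optimal until poplin reaches 0; allowable increase = 29 kg.

29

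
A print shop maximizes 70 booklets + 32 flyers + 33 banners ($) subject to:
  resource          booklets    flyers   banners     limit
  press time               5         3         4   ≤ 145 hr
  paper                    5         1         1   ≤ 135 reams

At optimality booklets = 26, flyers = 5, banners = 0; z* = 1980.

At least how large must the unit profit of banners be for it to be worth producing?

Both press time and paper are binding at x*.
From A_Bᵀ y = c: 5·y_press time + 5·y_paper = 70; 3·y_press time + 1·y_paper = 32.
Solving: y_press time = 9, y_paper = 5.
banners enters the basis when its profit ≥ yᵀa₃ = 9·4 + 5·1 = 41.

41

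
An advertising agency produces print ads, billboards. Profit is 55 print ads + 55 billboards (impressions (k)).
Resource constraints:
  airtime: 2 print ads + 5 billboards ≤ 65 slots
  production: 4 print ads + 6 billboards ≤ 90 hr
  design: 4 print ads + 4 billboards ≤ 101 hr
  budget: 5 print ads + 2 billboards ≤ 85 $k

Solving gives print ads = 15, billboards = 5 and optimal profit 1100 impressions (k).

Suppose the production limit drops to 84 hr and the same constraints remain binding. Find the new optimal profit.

1055

Check each constraint at x*: airtime 55/65 (slack 10); production 90/90 (tight); design 80/101 (slack 21); budget 85/85 (tight).
Slack constraints have shadow price 0 (complementary slackness).
The binding rows give the dual system: 4·y_production + 5·y_budget = 55 and 6·y_production + 2·y_budget = 55.
Solving: y_production = 7.5, y_budget = 5.
Δz = y_production·Δb = 7.5 × (-6) = -45, so new z* = 1100 − 45 = 1055.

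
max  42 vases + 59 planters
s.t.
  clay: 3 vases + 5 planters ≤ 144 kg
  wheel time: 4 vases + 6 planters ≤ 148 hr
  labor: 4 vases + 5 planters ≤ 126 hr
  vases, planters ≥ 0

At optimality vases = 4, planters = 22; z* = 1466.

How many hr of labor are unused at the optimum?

labor used = 4·4 + 5·22 = 126; slack = 126 − 126 = 0.

0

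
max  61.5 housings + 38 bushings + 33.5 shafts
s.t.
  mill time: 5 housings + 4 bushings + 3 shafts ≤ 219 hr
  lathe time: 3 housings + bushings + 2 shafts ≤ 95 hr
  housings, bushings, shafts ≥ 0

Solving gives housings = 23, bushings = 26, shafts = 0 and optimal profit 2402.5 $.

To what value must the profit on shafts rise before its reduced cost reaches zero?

38.5

At the optimum: mill time uses 219 of 219 (binding); lathe time uses 95 of 95 (binding).
The binding rows give the dual system: 5·y_mill time + 3·y_lathe time = 61.5 and 4·y_mill time + 1·y_lathe time = 38.
Solving: y_mill time = 7.5, y_lathe time = 8.
shafts enters the basis when its profit ≥ yᵀa₃ = 7.5·3 + 8·2 = 38.5.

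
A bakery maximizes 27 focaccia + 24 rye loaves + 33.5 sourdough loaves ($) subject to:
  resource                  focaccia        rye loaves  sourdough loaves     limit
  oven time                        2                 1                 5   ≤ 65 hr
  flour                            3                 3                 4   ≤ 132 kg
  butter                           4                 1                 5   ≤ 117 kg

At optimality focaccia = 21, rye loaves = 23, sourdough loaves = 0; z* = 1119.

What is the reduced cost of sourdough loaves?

-9.5

Binding: oven time and flour. Non-binding: butter (10 unused).
By complementary slackness, y = 0 for the non-binding constraint.
Dual feasibility on the basic columns requires 2·y_oven time + 3·y_flour = 27, 1·y_oven time + 3·y_flour = 24.
Solving: y_oven time = 3, y_flour = 7.
Reduced cost of sourdough loaves: c₃ − yᵀa₃ = 33.5 − (3·5 + 7·4) = 33.5 − 43 = -9.5.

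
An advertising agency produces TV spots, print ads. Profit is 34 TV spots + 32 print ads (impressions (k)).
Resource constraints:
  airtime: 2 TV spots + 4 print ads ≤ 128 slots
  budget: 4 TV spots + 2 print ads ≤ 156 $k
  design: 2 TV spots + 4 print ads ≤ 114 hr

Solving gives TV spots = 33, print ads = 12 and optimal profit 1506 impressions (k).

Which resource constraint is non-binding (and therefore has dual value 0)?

airtime: 114/128 (slack 14)
budget: 156/156 (binding)
design: 114/114 (binding)
By complementary slackness, a constraint with positive slack has shadow price 0 → airtime.

airtime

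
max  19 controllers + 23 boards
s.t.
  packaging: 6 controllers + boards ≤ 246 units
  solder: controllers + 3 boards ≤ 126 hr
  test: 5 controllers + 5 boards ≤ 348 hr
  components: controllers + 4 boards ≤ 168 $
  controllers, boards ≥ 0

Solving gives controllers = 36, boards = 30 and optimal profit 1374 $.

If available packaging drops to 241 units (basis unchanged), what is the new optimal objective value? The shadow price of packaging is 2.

Δb = -5, so new z* = 1374 + (2)·(-5) = 1374 − 10 = 1364.

1364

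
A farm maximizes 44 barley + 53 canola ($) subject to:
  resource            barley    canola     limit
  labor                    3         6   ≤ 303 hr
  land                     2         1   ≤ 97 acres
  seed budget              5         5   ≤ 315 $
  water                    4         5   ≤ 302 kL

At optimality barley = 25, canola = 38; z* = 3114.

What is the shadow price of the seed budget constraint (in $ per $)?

7

Check each constraint at x*: labor 303/303 (tight); land 88/97 (slack 9); seed budget 315/315 (tight); water 290/302 (slack 12).
Since land, water are not tight, their duals are 0.
The binding rows give the dual system: 3·y_labor + 5·y_seed budget = 44 and 6·y_labor + 5·y_seed budget = 53.
This yields shadow prices y_labor = 3, y_seed budget = 7.
Shadow price of seed budget = 7.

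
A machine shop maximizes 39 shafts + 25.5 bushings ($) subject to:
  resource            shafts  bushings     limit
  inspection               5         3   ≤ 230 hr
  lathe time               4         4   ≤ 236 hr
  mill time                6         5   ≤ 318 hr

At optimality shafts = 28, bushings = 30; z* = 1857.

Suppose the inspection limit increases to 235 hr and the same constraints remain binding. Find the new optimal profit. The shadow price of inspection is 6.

1887

Δb = 5, so new z* = 1857 + (6)·(5) = 1857 + 30 = 1887.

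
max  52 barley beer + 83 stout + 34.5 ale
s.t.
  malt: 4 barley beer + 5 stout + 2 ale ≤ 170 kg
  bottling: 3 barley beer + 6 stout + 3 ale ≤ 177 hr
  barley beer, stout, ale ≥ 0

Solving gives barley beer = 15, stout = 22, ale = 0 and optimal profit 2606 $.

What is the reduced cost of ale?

-3.5

Both malt and bottling are binding at x*.
Dual feasibility on the basic columns requires 4·y_malt + 3·y_bottling = 52, 5·y_malt + 6·y_bottling = 83.
This yields shadow prices y_malt = 7, y_bottling = 8.
Reduced cost of ale: c₃ − yᵀa₃ = 34.5 − (7·2 + 8·3) = 34.5 − 38 = -3.5.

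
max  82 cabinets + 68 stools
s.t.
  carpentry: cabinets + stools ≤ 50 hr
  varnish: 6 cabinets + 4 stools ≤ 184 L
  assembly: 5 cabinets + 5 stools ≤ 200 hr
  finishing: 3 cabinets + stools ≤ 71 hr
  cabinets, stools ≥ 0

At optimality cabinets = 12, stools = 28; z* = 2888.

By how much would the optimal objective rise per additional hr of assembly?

At the optimum: carpentry uses 40 of 50 (slack = 10); varnish uses 184 of 184 (binding); assembly uses 200 of 200 (binding); finishing uses 64 of 71 (slack = 7).
Since carpentry, finishing are not tight, their duals are 0.
The binding rows give the dual system: 6·y_varnish + 5·y_assembly = 82 and 4·y_varnish + 5·y_assembly = 68.
Solving: y_varnish = 7, y_assembly = 8.
Shadow price of assembly = 8.

8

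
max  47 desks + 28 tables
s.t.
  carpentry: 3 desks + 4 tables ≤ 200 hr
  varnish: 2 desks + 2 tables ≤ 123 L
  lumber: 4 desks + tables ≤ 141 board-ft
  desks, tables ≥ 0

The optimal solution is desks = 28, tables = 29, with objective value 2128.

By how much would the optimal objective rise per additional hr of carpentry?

At the optimum: carpentry uses 200 of 200 (binding); varnish uses 114 of 123 (slack = 9); lumber uses 141 of 141 (binding).
Since varnish is not tight, its dual is 0.
From A_Bᵀ y = c: 3·y_carpentry + 4·y_lumber = 47; 4·y_carpentry + 1·y_lumber = 28.
This yields shadow prices y_carpentry = 5, y_lumber = 8.
Shadow price of carpentry = 5.

5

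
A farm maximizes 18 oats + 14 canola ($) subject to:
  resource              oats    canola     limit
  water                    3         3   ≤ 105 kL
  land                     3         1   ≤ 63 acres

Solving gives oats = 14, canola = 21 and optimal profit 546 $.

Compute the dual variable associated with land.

2

Both water and land are binding at x*.
Dual feasibility on the basic columns requires 3·y_water + 3·y_land = 18, 3·y_water + 1·y_land = 14.
This yields shadow prices y_water = 4, y_land = 2.
Shadow price of land = 2.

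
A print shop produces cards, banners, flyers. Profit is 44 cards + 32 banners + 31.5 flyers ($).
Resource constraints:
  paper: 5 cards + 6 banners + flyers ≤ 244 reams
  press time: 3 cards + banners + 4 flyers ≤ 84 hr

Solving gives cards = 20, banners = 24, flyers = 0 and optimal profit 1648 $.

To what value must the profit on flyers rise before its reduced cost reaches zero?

Check each constraint at x*: paper 244/244 (tight); press time 84/84 (tight).
From A_Bᵀ y = c: 5·y_paper + 3·y_press time = 44; 6·y_paper + 1·y_press time = 32.
This yields shadow prices y_paper = 4, y_press time = 8.
flyers enters the basis when its profit ≥ yᵀa₃ = 4·1 + 8·4 = 36.

36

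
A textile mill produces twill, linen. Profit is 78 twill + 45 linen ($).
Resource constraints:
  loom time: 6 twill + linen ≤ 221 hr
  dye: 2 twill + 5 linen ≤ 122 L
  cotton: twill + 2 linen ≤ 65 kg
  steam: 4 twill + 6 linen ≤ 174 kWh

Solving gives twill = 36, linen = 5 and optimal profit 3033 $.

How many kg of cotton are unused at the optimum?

19

cotton used = 1·36 + 2·5 = 46; slack = 65 − 46 = 19.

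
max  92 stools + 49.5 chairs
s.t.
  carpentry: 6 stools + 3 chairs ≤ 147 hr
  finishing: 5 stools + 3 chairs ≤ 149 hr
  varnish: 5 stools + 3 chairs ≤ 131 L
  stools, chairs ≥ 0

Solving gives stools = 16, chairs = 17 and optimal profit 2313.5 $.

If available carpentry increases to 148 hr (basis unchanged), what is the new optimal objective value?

Check each constraint at x*: carpentry 147/147 (tight); finishing 131/149 (slack 18); varnish 131/131 (tight).
By complementary slackness, y = 0 for the non-binding constraint.
The binding rows give the dual system: 6·y_carpentry + 5·y_varnish = 92 and 3·y_carpentry + 3·y_varnish = 49.5.
This yields shadow prices y_carpentry = 9.5, y_varnish = 7.
Δz = y_carpentry·Δb = 9.5 × (1) = 9.5, so new z* = 2313.5 + 9.5 = 2323.

2323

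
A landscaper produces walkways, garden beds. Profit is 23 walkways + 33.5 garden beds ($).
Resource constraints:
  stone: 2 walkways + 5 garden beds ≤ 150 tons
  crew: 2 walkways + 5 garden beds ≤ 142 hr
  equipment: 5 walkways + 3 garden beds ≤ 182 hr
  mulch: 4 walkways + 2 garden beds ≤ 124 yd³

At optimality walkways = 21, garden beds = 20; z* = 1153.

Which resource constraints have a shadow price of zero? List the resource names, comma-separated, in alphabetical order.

equipment, stone

stone: 142/150 (slack 8)
crew: 142/142 (binding)
equipment: 165/182 (slack 17)
mulch: 124/124 (binding)
By complementary slackness, a constraint with positive slack has shadow price 0 → equipment, stone.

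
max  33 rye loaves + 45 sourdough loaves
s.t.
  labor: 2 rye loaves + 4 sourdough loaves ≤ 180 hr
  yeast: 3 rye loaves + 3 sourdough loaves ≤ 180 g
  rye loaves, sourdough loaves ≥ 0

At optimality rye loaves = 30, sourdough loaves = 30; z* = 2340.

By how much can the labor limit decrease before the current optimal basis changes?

60

Binding constraints: labor, yeast. The basis is B = [[2,4],[3,3]] with det -6.
Per unit decrease in labor, x* moves by d = (0.5, -0.5).
The basis stays optimal until sourdough loaves reaches 0; allowable decrease = 60 hr.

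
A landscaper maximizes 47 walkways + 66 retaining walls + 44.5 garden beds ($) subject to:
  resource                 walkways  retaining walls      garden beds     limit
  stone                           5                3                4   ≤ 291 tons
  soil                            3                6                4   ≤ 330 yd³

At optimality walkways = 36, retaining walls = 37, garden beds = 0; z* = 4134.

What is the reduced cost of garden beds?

Check each constraint at x*: stone 291/291 (tight); soil 330/330 (tight).
The binding rows give the dual system: 5·y_stone + 3·y_soil = 47 and 3·y_stone + 6·y_soil = 66.
→ y_stone = 4 and y_soil = 9.
Reduced cost of garden beds: c₃ − yᵀa₃ = 44.5 − (4·4 + 9·4) = 44.5 − 52 = -7.5.

-7.5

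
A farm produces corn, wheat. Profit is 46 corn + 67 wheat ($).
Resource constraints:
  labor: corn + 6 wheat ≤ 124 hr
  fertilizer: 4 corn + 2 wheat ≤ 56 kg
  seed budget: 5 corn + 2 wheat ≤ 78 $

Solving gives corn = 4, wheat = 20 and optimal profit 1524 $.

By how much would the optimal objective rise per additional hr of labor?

Binding: labor and fertilizer. Non-binding: seed budget (18 unused).
Slack constraints have shadow price 0 (complementary slackness).
From A_Bᵀ y = c: 1·y_labor + 4·y_fertilizer = 46; 6·y_labor + 2·y_fertilizer = 67.
Solving: y_labor = 8, y_fertilizer = 9.5.
Shadow price of labor = 8.

8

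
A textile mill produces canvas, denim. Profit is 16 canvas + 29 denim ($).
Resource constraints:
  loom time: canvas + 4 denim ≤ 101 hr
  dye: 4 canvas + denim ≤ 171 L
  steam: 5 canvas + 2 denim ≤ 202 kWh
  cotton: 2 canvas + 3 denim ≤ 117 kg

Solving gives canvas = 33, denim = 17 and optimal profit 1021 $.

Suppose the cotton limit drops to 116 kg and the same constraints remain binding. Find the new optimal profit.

At the optimum: loom time uses 101 of 101 (binding); dye uses 149 of 171 (slack = 22); steam uses 199 of 202 (slack = 3); cotton uses 117 of 117 (binding).
Since dye, steam are not tight, their duals are 0.
From A_Bᵀ y = c: 1·y_loom time + 2·y_cotton = 16; 4·y_loom time + 3·y_cotton = 29.
→ y_loom time = 2 and y_cotton = 7.
Δz = y_cotton·Δb = 7 × (-1) = -7, so new z* = 1021 − 7 = 1014.

1014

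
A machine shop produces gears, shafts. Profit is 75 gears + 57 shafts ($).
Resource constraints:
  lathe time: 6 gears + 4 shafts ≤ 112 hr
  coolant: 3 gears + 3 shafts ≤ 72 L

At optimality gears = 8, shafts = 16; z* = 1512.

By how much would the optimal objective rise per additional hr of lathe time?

9

Check each constraint at x*: lathe time 112/112 (tight); coolant 72/72 (tight).
The binding rows give the dual system: 6·y_lathe time + 3·y_coolant = 75 and 4·y_lathe time + 3·y_coolant = 57.
This yields shadow prices y_lathe time = 9, y_coolant = 7.
Shadow price of lathe time = 9.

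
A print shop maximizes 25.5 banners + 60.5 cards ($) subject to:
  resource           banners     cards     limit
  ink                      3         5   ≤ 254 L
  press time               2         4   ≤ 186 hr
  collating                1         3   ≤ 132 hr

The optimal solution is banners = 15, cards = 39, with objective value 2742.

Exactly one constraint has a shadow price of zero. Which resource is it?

ink: 240/254 (slack 14)
press time: 186/186 (binding)
collating: 132/132 (binding)
By complementary slackness, a constraint with positive slack has shadow price 0 → ink.

ink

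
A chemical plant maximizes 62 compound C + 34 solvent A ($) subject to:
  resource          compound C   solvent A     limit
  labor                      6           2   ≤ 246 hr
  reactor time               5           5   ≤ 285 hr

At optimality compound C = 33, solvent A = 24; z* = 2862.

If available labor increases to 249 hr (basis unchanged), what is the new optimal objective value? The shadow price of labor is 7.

Δb = 3, so new z* = 2862 + (7)·(3) = 2862 + 21 = 2883.

2883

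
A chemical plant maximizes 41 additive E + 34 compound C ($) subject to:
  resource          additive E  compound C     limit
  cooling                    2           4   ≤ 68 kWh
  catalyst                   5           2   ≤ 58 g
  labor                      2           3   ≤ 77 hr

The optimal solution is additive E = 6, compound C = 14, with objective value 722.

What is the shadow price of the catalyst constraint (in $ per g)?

6

Check each constraint at x*: cooling 68/68 (tight); catalyst 58/58 (tight); labor 54/77 (slack 23).
Slack constraints have shadow price 0 (complementary slackness).
The binding rows give the dual system: 2·y_cooling + 5·y_catalyst = 41 and 4·y_cooling + 2·y_catalyst = 34.
→ y_cooling = 5.5 and y_catalyst = 6.
Shadow price of catalyst = 6.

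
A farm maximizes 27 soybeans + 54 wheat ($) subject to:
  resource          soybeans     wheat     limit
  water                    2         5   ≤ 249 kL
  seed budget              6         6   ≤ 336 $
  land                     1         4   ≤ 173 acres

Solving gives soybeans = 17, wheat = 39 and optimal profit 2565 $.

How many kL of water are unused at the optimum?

20

water used = 2·17 + 5·39 = 229; slack = 249 − 229 = 20.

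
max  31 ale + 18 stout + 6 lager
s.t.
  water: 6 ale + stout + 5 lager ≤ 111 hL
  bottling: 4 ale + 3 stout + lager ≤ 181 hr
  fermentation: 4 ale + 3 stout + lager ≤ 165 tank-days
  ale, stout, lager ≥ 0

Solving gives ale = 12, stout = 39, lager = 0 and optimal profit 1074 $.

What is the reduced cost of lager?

-7

Binding: water and fermentation. Non-binding: bottling (16 unused).
By complementary slackness, y = 0 for the non-binding constraint.
From A_Bᵀ y = c: 6·y_water + 4·y_fermentation = 31; 1·y_water + 3·y_fermentation = 18.
Solving: y_water = 1.5, y_fermentation = 5.5.
Reduced cost of lager: c₃ − yᵀa₃ = 6 − (1.5·5 + 5.5·1) = 6 − 13 = -7.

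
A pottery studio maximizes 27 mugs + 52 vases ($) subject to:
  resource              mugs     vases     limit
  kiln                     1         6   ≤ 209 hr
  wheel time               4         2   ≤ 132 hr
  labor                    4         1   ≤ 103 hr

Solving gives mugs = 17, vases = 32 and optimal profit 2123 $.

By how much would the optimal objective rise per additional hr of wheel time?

At the optimum: kiln uses 209 of 209 (binding); wheel time uses 132 of 132 (binding); labor uses 100 of 103 (slack = 3).
Since labor is not tight, its dual is 0.
The binding rows give the dual system: 1·y_kiln + 4·y_wheel time = 27 and 6·y_kiln + 2·y_wheel time = 52.
This yields shadow prices y_kiln = 7, y_wheel time = 5.
Shadow price of wheel time = 5.

5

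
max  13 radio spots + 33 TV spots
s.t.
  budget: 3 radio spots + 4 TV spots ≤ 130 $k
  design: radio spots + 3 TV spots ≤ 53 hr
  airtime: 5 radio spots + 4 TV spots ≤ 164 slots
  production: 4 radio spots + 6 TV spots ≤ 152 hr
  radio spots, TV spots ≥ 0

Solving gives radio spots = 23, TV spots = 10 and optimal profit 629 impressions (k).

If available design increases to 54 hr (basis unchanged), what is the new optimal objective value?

Binding: design and production. Non-binding: budget (21 unused), airtime (9 unused).
Slack constraints have shadow price 0 (complementary slackness).
Dual feasibility on the basic columns requires 1·y_design + 4·y_production = 13, 3·y_design + 6·y_production = 33.
Solving: y_design = 9, y_production = 1.
Δz = y_design·Δb = 9 × (1) = 9, so new z* = 629 + 9 = 638.

638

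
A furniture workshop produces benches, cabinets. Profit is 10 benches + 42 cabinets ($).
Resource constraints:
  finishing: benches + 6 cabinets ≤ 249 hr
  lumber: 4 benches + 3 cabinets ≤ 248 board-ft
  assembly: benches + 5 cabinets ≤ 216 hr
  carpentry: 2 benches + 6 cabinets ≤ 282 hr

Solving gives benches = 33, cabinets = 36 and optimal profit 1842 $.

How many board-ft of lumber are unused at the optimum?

lumber used = 4·33 + 3·36 = 240; slack = 248 − 240 = 8.

8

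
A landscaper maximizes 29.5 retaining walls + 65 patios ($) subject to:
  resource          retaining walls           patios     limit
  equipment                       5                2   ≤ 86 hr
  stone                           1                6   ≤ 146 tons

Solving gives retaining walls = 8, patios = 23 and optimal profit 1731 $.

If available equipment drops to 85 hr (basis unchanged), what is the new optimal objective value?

1727

Check each constraint at x*: equipment 86/86 (tight); stone 146/146 (tight).
The binding rows give the dual system: 5·y_equipment + 1·y_stone = 29.5 and 2·y_equipment + 6·y_stone = 65.
→ y_equipment = 4 and y_stone = 9.5.
Δz = y_equipment·Δb = 4 × (-1) = -4, so new z* = 1731 − 4 = 1727.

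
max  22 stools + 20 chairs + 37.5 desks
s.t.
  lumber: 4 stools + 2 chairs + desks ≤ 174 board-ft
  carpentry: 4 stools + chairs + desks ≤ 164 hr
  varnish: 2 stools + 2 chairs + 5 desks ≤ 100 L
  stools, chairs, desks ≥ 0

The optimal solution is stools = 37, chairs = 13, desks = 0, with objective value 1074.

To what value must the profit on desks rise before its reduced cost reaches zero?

Check each constraint at x*: lumber 174/174 (tight); carpentry 161/164 (slack 3); varnish 100/100 (tight).
Slack constraints have shadow price 0 (complementary slackness).
The binding rows give the dual system: 4·y_lumber + 2·y_varnish = 22 and 2·y_lumber + 2·y_varnish = 20.
This yields shadow prices y_lumber = 1, y_varnish = 9.
desks enters the basis when its profit ≥ yᵀa₃ = 1·1 + 9·5 = 46.

46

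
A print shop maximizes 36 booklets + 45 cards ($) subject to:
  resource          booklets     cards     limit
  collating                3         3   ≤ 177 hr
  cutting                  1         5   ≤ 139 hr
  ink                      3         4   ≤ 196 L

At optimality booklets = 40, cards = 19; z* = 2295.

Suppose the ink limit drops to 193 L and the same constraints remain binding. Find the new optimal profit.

2268

At the optimum: collating uses 177 of 177 (binding); cutting uses 135 of 139 (slack = 4); ink uses 196 of 196 (binding).
Since cutting is not tight, its dual is 0.
Dual feasibility on the basic columns requires 3·y_collating + 3·y_ink = 36, 3·y_collating + 4·y_ink = 45.
→ y_collating = 3 and y_ink = 9.
Δz = y_ink·Δb = 9 × (-3) = -27, so new z* = 2295 − 27 = 2268.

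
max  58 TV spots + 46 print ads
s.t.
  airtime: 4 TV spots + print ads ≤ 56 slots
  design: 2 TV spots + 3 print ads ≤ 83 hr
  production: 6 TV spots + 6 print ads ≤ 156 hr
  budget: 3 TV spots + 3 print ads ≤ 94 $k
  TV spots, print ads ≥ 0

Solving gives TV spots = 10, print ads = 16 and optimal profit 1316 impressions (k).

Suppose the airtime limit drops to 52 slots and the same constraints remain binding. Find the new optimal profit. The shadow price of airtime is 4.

Δb = -4, so new z* = 1316 + (4)·(-4) = 1316 − 16 = 1300.

1300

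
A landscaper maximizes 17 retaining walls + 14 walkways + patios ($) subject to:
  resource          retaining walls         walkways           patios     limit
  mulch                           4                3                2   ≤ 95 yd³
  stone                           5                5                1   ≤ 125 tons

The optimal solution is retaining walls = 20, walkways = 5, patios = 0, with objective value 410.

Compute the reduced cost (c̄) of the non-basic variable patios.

-6

Both mulch and stone are binding at x*.
From A_Bᵀ y = c: 4·y_mulch + 5·y_stone = 17; 3·y_mulch + 5·y_stone = 14.
Solving: y_mulch = 3, y_stone = 1.
Reduced cost of patios: c₃ − yᵀa₃ = 1 − (3·2 + 1·1) = 1 − 7 = -6.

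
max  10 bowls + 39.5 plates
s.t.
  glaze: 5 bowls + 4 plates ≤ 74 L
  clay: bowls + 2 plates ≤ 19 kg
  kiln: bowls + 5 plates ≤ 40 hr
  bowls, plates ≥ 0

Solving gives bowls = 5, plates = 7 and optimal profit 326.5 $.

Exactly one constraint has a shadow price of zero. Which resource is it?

glaze: 53/74 (slack 21)
clay: 19/19 (binding)
kiln: 40/40 (binding)
By complementary slackness, a constraint with positive slack has shadow price 0 → glaze.

glaze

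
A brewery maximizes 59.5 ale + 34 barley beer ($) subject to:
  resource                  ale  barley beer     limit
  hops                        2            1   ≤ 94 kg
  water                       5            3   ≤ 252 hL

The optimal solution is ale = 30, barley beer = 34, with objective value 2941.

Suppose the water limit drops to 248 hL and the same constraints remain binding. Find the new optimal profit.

2907

Both hops and water are binding at x*.
The binding rows give the dual system: 2·y_hops + 5·y_water = 59.5 and 1·y_hops + 3·y_water = 34.
→ y_hops = 8.5 and y_water = 8.5.
Δz = y_water·Δb = 8.5 × (-4) = -34, so new z* = 2941 − 34 = 2907.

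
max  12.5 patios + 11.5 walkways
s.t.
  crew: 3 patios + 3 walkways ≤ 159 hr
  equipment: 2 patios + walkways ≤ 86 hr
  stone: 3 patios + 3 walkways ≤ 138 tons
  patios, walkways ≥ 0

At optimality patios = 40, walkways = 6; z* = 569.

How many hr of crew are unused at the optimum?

21

crew used = 3·40 + 3·6 = 138; slack = 159 − 138 = 21.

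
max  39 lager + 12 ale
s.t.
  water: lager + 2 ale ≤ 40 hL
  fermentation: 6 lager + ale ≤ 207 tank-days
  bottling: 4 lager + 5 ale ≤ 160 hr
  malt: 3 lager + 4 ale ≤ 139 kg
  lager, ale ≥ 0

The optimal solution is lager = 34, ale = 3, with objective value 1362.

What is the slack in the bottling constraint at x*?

9

bottling used = 4·34 + 5·3 = 151; slack = 160 − 151 = 9.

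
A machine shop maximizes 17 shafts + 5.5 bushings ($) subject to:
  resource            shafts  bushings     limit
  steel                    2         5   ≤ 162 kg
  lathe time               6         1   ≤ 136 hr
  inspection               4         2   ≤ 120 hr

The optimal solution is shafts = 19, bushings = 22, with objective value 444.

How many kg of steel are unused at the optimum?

14

steel used = 2·19 + 5·22 = 148; slack = 162 − 148 = 14.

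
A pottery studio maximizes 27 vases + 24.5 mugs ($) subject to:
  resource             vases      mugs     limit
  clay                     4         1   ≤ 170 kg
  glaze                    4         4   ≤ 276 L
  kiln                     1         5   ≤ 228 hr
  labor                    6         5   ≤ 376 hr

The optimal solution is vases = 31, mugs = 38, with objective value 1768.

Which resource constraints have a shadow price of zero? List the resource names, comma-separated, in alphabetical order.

clay: 162/170 (slack 8)
glaze: 276/276 (binding)
kiln: 221/228 (slack 7)
labor: 376/376 (binding)
By complementary slackness, a constraint with positive slack has shadow price 0 → clay, kiln.

clay, kiln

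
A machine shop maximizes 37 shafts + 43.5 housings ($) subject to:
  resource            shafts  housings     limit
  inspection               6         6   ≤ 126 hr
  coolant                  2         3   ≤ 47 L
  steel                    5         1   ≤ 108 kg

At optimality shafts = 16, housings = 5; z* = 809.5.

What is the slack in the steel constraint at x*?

23

steel used = 5·16 + 1·5 = 85; slack = 108 − 85 = 23.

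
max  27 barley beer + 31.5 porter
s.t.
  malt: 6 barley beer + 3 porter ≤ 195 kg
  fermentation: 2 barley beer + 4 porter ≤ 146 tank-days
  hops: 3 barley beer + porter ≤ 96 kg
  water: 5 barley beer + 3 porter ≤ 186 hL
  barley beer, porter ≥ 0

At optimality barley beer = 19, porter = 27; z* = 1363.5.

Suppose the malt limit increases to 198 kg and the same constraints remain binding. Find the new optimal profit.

1371

At the optimum: malt uses 195 of 195 (binding); fermentation uses 146 of 146 (binding); hops uses 84 of 96 (slack = 12); water uses 176 of 186 (slack = 10).
By complementary slackness, y = 0 for the non-binding constraints.
Dual feasibility on the basic columns requires 6·y_malt + 2·y_fermentation = 27, 3·y_malt + 4·y_fermentation = 31.5.
Solving: y_malt = 2.5, y_fermentation = 6.
Δz = y_malt·Δb = 2.5 × (3) = 7.5, so new z* = 1363.5 + 7.5 = 1371.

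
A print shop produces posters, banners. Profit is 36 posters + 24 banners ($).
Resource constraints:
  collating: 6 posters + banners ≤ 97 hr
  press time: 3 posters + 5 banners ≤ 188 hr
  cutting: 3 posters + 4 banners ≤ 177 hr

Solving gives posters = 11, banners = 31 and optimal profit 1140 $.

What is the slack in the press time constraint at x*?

press time used = 3·11 + 5·31 = 188; slack = 188 − 188 = 0.

0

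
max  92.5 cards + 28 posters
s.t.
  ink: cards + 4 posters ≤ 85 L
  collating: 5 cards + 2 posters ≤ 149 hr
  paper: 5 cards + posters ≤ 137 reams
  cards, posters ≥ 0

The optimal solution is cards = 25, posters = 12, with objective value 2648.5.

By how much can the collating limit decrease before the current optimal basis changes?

Binding constraints: collating, paper. The basis is B = [[5,2],[5,1]] with det -5.
Per unit decrease in collating, x* moves by d = (0.2, -1).
The basis stays optimal until posters reaches 0; allowable decrease = 12 hr.

12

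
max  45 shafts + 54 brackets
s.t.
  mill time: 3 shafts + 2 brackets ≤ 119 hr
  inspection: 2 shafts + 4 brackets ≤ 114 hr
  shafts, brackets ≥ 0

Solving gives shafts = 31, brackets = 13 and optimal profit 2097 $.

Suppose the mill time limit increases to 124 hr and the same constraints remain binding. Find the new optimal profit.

2142

At the optimum: mill time uses 119 of 119 (binding); inspection uses 114 of 114 (binding).
From A_Bᵀ y = c: 3·y_mill time + 2·y_inspection = 45; 2·y_mill time + 4·y_inspection = 54.
Solving: y_mill time = 9, y_inspection = 9.
Δz = y_mill time·Δb = 9 × (5) = 45, so new z* = 2097 + 45 = 2142.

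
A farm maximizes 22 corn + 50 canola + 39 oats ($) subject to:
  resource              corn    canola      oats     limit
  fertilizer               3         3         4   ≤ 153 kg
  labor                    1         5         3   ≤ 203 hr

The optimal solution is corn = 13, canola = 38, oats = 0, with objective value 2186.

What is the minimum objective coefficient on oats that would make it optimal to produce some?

41

Check each constraint at x*: fertilizer 153/153 (tight); labor 203/203 (tight).
From A_Bᵀ y = c: 3·y_fertilizer + 1·y_labor = 22; 3·y_fertilizer + 5·y_labor = 50.
Solving: y_fertilizer = 5, y_labor = 7.
oats enters the basis when its profit ≥ yᵀa₃ = 5·4 + 7·3 = 41.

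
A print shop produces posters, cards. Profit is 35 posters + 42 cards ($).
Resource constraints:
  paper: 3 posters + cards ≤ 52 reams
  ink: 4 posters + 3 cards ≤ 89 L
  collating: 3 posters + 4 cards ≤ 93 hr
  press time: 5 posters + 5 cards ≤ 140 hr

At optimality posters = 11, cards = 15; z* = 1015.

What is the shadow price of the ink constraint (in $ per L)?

2

Check each constraint at x*: paper 48/52 (slack 4); ink 89/89 (tight); collating 93/93 (tight); press time 130/140 (slack 10).
Slack constraints have shadow price 0 (complementary slackness).
The binding rows give the dual system: 4·y_ink + 3·y_collating = 35 and 3·y_ink + 4·y_collating = 42.
This yields shadow prices y_ink = 2, y_collating = 9.
Shadow price of ink = 2.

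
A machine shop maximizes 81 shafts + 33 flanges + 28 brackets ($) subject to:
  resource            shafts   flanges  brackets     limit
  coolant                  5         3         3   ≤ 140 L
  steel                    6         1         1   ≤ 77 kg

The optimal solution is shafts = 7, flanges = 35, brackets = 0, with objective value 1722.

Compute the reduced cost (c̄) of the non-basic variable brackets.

Both coolant and steel are binding at x*.
From A_Bᵀ y = c: 5·y_coolant + 6·y_steel = 81; 3·y_coolant + 1·y_steel = 33.
→ y_coolant = 9 and y_steel = 6.
Reduced cost of brackets: c₃ − yᵀa₃ = 28 − (9·3 + 6·1) = 28 − 33 = -5.

-5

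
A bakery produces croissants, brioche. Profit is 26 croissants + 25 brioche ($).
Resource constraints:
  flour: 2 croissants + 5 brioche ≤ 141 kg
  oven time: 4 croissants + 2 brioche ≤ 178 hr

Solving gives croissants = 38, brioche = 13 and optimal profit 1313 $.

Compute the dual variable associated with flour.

At the optimum: flour uses 141 of 141 (binding); oven time uses 178 of 178 (binding).
The binding rows give the dual system: 2·y_flour + 4·y_oven time = 26 and 5·y_flour + 2·y_oven time = 25.
This yields shadow prices y_flour = 3, y_oven time = 5.
Shadow price of flour = 3.

3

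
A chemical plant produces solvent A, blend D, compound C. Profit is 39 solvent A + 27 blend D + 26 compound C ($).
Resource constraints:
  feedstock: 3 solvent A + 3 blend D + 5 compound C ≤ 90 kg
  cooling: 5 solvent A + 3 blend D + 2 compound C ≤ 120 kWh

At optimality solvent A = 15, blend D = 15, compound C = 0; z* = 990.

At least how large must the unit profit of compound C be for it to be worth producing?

Both feedstock and cooling are binding at x*.
The binding rows give the dual system: 3·y_feedstock + 5·y_cooling = 39 and 3·y_feedstock + 3·y_cooling = 27.
This yields shadow prices y_feedstock = 3, y_cooling = 6.
compound C enters the basis when its profit ≥ yᵀa₃ = 3·5 + 6·2 = 27.

27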